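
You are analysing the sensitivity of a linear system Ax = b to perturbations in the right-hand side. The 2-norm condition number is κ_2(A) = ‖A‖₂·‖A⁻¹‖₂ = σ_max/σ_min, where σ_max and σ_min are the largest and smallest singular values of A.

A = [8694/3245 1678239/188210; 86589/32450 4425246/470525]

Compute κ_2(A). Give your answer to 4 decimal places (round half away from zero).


form AᵀA = [15056218521/1053002500 12895566768/263250625; 12895566768/263250625 176864877729/1053002500] with trace 153536877/842402 and determinant 13286025/6739216
eigenvalues of AᵀA: λ = (tr ± √(tr²−4·det))/2 = 729/4, 18225/1684804
so κ_2 = √((729/4) / (18225/1684804)) = 129.8000

129.8000


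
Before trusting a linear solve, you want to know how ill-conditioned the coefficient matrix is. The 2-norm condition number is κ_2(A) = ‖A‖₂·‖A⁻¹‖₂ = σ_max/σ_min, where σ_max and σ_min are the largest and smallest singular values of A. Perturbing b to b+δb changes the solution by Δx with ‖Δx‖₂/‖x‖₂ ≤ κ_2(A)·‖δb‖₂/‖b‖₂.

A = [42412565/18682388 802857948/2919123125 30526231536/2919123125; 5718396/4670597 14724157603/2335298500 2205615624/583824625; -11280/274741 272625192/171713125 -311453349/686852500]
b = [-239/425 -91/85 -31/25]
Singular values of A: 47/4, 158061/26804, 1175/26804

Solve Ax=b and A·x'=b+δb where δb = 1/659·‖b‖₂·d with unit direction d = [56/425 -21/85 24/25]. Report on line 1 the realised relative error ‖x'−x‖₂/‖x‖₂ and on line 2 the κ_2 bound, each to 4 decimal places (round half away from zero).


0.0026
0.4067

from the listed singular values, σ₁ = 47/4, σ_n = 1175/26804
κ_2(A) = (47/4) / (1175/26804) = 268.0400
κ_2(A)·‖δb‖/‖b‖ = 0.4067
solve Ax = b  →  x = [22.2368 -1.5881 -4.8394]
2-norm of b is 1.7321; of x, 22.8127
with δb = [0.0003 -0.0006 0.0025], A·Δx = δb → ‖Δx‖ = 0.0600
realised ‖Δx‖/‖x‖ = 0.0026
so the bound overstates the realised error by a factor of ≈ 154.7583 (computed from the unrounded values)


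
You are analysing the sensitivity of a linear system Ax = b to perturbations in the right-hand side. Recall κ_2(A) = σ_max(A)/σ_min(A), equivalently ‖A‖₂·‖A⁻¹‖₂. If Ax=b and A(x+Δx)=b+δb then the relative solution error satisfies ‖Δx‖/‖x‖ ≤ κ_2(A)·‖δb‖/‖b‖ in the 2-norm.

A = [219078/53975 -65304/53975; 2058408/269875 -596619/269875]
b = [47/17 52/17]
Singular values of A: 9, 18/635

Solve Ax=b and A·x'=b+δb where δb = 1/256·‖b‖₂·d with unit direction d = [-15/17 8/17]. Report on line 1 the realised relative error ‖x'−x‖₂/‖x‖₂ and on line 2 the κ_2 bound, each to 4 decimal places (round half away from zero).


from the listed singular values, σ₁ = 9, σ_n = 18/635
condition number: 9 ÷ (18/635) = 317.5000
κ_2(A)·‖δb‖/‖b‖ = 1.2402
solve Ax = b  →  x = [-9.4511 -33.9911]
2-norm of b is 4.1231; of x, 35.2806
Δx = A⁻¹·δb where δb = 1/256·4.1231·d; ‖Δx‖ = 0.5682
realised ‖Δx‖/‖x‖ = 0.0161
so the bound overstates the realised error by a factor of ≈ 77.0112 (computed from the unrounded values)

0.0161
1.2402


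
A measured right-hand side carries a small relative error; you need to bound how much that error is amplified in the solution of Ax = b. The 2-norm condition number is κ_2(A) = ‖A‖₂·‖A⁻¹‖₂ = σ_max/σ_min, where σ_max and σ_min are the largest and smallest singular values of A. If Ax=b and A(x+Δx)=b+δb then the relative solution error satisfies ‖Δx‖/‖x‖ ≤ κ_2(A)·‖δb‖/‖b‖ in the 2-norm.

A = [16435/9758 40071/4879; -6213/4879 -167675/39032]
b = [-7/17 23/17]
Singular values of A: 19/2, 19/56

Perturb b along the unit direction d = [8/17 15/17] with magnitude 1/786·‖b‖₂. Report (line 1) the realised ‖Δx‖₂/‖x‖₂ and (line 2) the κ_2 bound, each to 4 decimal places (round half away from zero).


from the listed singular values, σ₁ = 19/2, σ_n = 19/56
condition number: (19/2) ÷ (19/56) = 28.0000
bound on ‖Δx‖/‖x‖: κ·ε = 28.0000·1/786 = 0.0356
solve Ax = b  →  x = [-2.8986 0.5443]
2-norm of b is 1.4142; of x, 2.9492
δb = ε·‖b‖·d = [0.0008 0.0016]; solving A·Δx = δb gives ‖Δx‖ = 0.0053
relative error = 0.0018
so the bound overstates the realised error by a factor of ≈ 19.8116 (computed from the unrounded values)

0.0018
0.0356


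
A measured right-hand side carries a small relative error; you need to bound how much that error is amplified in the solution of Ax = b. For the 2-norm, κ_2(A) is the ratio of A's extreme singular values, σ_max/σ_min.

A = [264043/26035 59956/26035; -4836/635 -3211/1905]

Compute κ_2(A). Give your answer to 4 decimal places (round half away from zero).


M = AᵀA = [4361283121/27112849 981281600/27112849; 981281600/27112849 1987379329/244015641]. tr(M)=24532378/145161, det(M)=28561/145161
λ_max, λ_min = (24532378/145161 ± √601820986561600/21071715921)/2 = 169, 169/145161
κ_2(A) = √(λ_max/λ_min) = √(169 / (169/145161)) = 381.0000

381.0000


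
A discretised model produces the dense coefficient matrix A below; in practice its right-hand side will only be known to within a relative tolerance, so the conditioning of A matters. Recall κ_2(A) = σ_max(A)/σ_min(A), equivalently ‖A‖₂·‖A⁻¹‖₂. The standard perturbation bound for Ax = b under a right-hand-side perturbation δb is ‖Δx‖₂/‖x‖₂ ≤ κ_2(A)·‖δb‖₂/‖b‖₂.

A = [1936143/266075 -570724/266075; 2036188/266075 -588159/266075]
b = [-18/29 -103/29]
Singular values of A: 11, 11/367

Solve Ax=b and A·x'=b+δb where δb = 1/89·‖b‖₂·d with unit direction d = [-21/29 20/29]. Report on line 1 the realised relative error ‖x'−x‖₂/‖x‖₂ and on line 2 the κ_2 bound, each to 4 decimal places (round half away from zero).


largest singular value 11, smallest 11/367
κ_2(A) = 11 / (11/367) = 367.0000
bound on ‖Δx‖/‖x‖: κ·ε = 367.0000·1/89 = 4.1236
solve Ax = b  →  x = [-18.9455 -63.9818]
‖b‖ = 3.6056, ‖x‖ = 66.7278
re-solving with b+δb shifts x by Δx of norm 1.3516
relative error = 0.0203
so the bound overstates the realised error by a factor of ≈ 203.5767 (computed from the unrounded values)

0.0203
4.1236


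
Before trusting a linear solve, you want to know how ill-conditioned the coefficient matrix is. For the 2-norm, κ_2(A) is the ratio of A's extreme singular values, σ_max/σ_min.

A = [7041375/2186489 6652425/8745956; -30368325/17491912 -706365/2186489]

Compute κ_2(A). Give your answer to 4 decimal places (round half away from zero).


50.1920

AᵀA = [14170992125625/1058709292096 398392941375/132338661512; 398392941375/132338661512 180754265025/264677323024]; tr = 8860207725/629809216, det = 791015625/10076947456
char-poly roots: 225/16 and 3515625/629809216
so κ_2 = √((225/16) / (3515625/629809216)) = 50.1920


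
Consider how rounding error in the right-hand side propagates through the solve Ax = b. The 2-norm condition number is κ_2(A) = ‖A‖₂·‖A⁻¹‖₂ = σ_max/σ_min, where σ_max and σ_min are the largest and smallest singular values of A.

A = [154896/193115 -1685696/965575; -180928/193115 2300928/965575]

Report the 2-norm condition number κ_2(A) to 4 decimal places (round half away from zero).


AᵀA = [2269108480/1491736129 -27096394752/7458680645; -27096394752/7458680645 325433626624/37293403225]; tr = 2261309696/220671025, det = 16777216/220671025
λ_max, λ_min = (2261309696/220671025 ± √5098712559418146816/48695701274550625)/2 = 256/25, 65536/8826841
σ_max=√(256/25)=(16/5), σ_min=√(65536/8826841)=(256/2971) → κ = 37.1375

37.1375


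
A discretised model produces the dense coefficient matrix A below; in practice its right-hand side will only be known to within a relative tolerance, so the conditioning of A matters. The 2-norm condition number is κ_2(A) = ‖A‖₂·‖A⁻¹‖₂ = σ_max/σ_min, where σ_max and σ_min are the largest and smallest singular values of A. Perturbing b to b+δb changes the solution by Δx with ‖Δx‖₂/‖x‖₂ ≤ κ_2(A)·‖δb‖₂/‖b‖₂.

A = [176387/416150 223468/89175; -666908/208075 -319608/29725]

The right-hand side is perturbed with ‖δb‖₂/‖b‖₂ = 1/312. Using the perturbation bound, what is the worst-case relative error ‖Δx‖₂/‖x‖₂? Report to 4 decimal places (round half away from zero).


0.1220

form AᵀA = [1722953/164836 627394/17661; 627394/17661 922576/7569] with trace 196331473/1483524 and determinant 4477456/370881
λ_max, λ_min = (196331473/1483524 ± √38439768675390625/2200843458576)/2 = 529/4, 33856/370881
so κ_2 = √((529/4) / (33856/370881)) = 38.0625
κ_2(A)·‖δb‖/‖b‖ = 0.1220


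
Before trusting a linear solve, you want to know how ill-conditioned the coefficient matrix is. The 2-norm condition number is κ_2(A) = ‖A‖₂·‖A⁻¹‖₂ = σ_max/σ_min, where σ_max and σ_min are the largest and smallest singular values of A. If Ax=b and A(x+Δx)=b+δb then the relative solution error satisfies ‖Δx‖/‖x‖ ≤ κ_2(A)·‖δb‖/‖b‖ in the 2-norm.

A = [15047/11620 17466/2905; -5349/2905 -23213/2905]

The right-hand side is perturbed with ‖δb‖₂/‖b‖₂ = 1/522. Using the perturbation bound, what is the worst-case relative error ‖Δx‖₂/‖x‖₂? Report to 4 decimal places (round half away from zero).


0.2783

AᵀA = [27368041/5400976 15189525/675122; 15189525/675122 33756181/337561]; tr = 567466937/5400976, det = 2825761/5400976
λ_max, λ_min = (567466937/5400976 ± √321957677118791025/29170541752576)/2 = 1681/16, 1681/337561
κ_2(A) = √(λ_max/λ_min) = √((1681/16) / (1681/337561)) = 145.2500
worst-case relative error ≤ 145.2500 × 1/522 = 0.2783


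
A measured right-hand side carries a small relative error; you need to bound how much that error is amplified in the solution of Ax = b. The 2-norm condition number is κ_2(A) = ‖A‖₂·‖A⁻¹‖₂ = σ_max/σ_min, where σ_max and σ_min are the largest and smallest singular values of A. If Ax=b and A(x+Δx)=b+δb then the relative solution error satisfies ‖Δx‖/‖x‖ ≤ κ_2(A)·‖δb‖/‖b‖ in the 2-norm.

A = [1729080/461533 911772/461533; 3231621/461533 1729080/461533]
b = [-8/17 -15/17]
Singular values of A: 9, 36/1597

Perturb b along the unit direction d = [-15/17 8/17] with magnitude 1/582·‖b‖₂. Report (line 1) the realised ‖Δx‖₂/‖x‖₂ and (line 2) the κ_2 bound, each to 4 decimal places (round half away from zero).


from the listed singular values, σ₁ = 9, σ_n = 36/1597
κ_2(A) = 9 / (36/1597) = 399.2500
bound on ‖Δx‖/‖x‖: κ·ε = 399.2500·1/582 = 0.6860
solve Ax = b  →  x = [-0.0980 -0.0523]
2-norm of b is 1.0000; of x, 0.1111
re-solving with b+δb shifts x by Δx of norm 0.0762
realised ‖Δx‖/‖x‖ = 0.6860
tightness: 0.6860 against a bound of 0.6860; the bound is attained (ratio 1)

0.6860
0.6860


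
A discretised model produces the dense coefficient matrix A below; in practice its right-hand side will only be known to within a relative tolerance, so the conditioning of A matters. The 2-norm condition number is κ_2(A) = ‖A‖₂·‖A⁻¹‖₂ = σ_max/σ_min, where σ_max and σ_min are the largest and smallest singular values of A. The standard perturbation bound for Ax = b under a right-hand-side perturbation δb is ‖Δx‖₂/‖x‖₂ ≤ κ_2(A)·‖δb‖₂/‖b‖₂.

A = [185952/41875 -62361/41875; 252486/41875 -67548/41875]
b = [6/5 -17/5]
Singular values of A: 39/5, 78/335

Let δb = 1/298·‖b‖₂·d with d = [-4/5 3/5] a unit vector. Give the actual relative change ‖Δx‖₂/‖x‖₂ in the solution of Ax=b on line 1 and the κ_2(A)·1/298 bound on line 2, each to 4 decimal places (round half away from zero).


0.0040
0.1124

from the listed singular values, σ₁ = 39/5, σ_n = 78/335
κ = σ_max/σ_min = (39/5)/(78/335) = 33.5000
κ_2(A)·‖δb‖/‖b‖ = 0.1124
solve Ax = b  →  x = [-3.8538 -12.2974]
‖b‖ = 3.6056, ‖x‖ = 12.8872
re-solving with b+δb shifts x by Δx of norm 0.0520
realised ‖Δx‖/‖x‖ = 0.0040
tightness: 0.0040 against a bound of 0.1124 (unrounded ratio ≈ 0.0359)


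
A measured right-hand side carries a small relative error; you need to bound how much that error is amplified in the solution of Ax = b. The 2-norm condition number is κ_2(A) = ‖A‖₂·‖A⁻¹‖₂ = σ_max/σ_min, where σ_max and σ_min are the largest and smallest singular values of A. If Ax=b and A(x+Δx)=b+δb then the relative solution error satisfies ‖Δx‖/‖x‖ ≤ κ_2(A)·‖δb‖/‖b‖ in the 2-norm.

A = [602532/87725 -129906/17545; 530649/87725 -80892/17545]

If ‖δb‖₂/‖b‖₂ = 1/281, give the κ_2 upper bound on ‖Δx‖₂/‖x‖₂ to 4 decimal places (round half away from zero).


0.0431

M = AᵀA = [25785326889/307827025 -4847911236/61565405; -4847911236/61565405 936763380/12313081]. tr(M)=58507029/366025, det(M)=63011844/366025
eigenvalues of AᵀA: λ = (tr ± √(tr²−4·det))/2 = 3969/25, 15876/14641
κ = σ_max/σ_min = (63/5)/(126/121) = 12.1000
perturbation bound = 12.1000·1/281 = 0.0431


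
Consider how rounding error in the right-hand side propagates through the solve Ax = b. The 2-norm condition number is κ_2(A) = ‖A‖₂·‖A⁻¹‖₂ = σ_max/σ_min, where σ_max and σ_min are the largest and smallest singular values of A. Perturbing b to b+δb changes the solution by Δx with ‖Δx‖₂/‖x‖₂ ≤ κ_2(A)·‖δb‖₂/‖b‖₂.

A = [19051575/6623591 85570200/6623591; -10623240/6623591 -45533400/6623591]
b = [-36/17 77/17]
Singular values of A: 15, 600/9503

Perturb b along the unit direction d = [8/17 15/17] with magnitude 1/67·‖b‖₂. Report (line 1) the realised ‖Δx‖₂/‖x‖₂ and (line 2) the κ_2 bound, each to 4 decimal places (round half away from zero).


from the listed singular values, σ₁ = 15, σ_n = 600/9503
κ_2(A) = 15 / (600/9503) = 237.5750
perturbation bound = 237.5750·1/67 = 3.5459
solve Ax = b  →  x = [-46.4146 10.1700]
‖b‖₂ = 5.0000 and ‖x‖₂ = 47.5157
re-solving with b+δb shifts x by Δx of norm 1.1820
realised ‖Δx‖/‖x‖ = 0.0249
realised/bound (from unrounded values) ≈ 0.0070

0.0249
3.5459


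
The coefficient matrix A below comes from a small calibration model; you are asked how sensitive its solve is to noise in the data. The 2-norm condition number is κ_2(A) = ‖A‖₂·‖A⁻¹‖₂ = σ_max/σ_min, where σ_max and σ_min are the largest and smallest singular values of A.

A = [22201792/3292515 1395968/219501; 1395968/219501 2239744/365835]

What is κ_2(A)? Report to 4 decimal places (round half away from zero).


form AᵀA = [1107470946304/12890196225 70312116224/859346415; 70312116224/859346415 111612657664/1432244025] with trace 502255616/3065445 and determinant 268435456/383180625
λ_max, λ_min = (502255616/3065445 ± √6305859295787352064/234923826200625)/2 = 4096/25, 65536/15327225
κ_2(A) = √(λ_max/λ_min) = √((4096/25) / (65536/15327225)) = 195.7500

195.7500


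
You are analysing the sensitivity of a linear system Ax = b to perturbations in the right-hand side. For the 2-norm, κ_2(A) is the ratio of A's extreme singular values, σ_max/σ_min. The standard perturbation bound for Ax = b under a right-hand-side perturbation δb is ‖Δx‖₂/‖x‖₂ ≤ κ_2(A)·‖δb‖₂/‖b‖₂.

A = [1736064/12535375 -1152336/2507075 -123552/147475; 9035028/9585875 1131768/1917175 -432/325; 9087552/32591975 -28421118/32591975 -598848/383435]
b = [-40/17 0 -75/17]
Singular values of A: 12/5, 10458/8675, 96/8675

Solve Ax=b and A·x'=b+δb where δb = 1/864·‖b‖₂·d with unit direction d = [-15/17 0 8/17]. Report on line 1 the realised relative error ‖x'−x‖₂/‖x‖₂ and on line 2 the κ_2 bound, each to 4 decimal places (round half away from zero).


0.1746
0.2510

from the listed singular values, σ₁ = 12/5, σ_n = 96/8675
κ = σ_max/σ_min = (12/5)/(96/8675) = 216.8750
worst-case relative error ≤ 216.8750 × 1/864 = 0.2510
solve Ax = b  →  x = [0.6055 2.4974 1.5385]
2-norm of b is 5.0000; of x, 2.9951
re-solving with b+δb shifts x by Δx of norm 0.5229
dividing the unrounded norms, ‖Δx‖/‖x‖ = 0.1746
so the bound overstates the realised error by a factor of ≈ 1.4376 (computed from the unrounded values)


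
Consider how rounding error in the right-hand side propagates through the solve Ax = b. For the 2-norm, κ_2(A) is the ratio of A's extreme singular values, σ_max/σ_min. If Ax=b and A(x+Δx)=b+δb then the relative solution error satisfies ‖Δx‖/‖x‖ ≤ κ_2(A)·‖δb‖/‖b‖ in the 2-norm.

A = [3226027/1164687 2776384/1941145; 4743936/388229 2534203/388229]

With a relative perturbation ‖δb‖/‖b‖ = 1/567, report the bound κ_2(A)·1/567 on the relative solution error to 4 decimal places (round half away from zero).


0.5894

AᵀA = [7451853209/47468097 6623793344/79113495; 6623793344/79113495 5888054353/131855825]; tr = 14075812906/69806025, det = 25411681/69806025
eigenvalues of AᵀA: λ = (tr ± √(tr²−4·det))/2 = 5041/25, 5041/2792241
κ = σ_max/σ_min = (71/5)/(71/1671) = 334.2000
κ_2(A)·‖δb‖/‖b‖ = 0.5894


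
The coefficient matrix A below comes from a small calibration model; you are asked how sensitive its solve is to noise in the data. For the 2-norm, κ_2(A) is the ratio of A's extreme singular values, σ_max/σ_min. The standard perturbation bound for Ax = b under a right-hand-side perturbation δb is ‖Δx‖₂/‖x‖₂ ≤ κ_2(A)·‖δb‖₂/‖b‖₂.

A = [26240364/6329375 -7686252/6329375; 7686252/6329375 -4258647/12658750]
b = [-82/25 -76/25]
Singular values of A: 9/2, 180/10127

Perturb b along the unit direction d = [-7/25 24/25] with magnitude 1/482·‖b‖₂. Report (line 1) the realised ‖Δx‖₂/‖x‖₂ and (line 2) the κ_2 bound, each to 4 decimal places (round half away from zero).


0.0046
0.5253

from the listed singular values, σ₁ = 9/2, σ_n = 180/10127
condition number: (9/2) ÷ (180/10127) = 253.1750
κ_2(A)·‖δb‖/‖b‖ = 0.5253
solve Ax = b  →  x = [-32.3596 -107.7724]
‖b‖₂ = 4.4721 and ‖x‖₂ = 112.5257
Δx = A⁻¹·δb where δb = 1/482·4.4721·d; ‖Δx‖ = 0.5220
realised ‖Δx‖/‖x‖ = 0.0046
so the bound overstates the realised error by a factor of ≈ 113.2268 (computed from the unrounded values)


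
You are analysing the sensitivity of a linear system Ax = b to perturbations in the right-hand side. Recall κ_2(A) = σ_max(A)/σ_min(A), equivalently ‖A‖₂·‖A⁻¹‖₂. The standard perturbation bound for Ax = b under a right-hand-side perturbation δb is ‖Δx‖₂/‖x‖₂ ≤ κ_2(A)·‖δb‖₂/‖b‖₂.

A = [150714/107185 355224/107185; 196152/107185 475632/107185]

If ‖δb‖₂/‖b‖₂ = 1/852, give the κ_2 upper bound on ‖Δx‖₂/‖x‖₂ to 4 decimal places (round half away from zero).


0.2419

AᵀA = [2447612676/459544969 5873335920/459544969; 5873335920/459544969 14096395584/459544969]; tr = 97893540/2719201, det = 82944/2719201
solving λ² − 97893540/2719201·λ + 82944/2719201 = 0 gives λ = 36, 2304/2719201
κ = σ_max/σ_min = 6/(48/1649) = 206.1250
worst-case relative error ≤ 206.1250 × 1/852 = 0.2419


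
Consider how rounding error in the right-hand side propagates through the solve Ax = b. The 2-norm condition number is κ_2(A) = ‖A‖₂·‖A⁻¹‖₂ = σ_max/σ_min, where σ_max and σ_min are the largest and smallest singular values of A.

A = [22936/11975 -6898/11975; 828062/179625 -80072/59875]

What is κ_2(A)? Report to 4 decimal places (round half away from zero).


287.4000

form AᵀA = [804050197444/32265140625 -78170520064/10755046875; -78170520064/10755046875 7601085284/3585015625] with trace 1395935944/51624225 and determinant 456976/51624225
char-poly roots: 676/25 and 676/2064969
so κ_2 = √((676/25) / (676/2064969)) = 287.4000


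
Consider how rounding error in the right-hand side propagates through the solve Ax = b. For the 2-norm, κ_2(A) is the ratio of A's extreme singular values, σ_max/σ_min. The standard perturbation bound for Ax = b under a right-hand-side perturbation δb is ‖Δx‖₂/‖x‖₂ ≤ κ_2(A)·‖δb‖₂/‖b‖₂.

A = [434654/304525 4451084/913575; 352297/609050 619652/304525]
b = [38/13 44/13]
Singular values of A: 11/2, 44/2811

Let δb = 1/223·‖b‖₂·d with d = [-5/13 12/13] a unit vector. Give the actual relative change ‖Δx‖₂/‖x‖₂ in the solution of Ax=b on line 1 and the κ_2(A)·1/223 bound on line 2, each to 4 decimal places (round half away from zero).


σ_max = 11/2, σ_min = 44/2811
κ_2(A) = (11/2) / (44/2811) = 351.3750
worst-case relative error ≤ 351.3750 × 1/223 = 1.5757
solve Ax = b  →  x = [-122.4582 36.4745]
2-norm of b is 4.4721; of x, 127.7748
Δx = A⁻¹·δb where δb = 1/223·4.4721·d; ‖Δx‖ = 1.2812
relative error = 0.0100
realised/bound (from unrounded values) ≈ 0.0064

0.0100
1.5757


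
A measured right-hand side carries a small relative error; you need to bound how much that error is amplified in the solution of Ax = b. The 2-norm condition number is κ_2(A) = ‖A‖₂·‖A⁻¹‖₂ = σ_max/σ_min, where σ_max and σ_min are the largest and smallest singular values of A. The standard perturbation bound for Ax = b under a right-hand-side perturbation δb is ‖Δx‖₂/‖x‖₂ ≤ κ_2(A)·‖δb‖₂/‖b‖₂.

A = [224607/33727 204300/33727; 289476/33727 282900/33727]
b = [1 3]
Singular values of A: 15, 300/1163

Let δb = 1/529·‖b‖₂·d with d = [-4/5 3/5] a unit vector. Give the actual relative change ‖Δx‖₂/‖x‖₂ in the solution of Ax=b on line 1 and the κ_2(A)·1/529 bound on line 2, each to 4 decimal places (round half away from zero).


largest singular value 15, smallest 300/1163
κ = σ_max/σ_min = 15/(300/1163) = 58.1500
κ_2(A)·‖δb‖/‖b‖ = 0.1099
solve Ax = b  →  x = [-2.5287 2.9452]
2-norm of b is 3.1623; of x, 3.8818
δb = ε·‖b‖·d = [-0.0048 0.0036]; solving A·Δx = δb gives ‖Δx‖ = 0.0232
relative error = 0.0060
realised/bound (from unrounded values) ≈ 0.0543

0.0060
0.1099


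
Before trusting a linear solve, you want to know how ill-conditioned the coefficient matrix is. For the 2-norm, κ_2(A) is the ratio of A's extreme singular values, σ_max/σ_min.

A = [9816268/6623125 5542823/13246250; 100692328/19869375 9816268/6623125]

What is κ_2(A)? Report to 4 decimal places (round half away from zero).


397.3875

M = AᵀA = [17609883160144/631667300625 1712060210014/210555766875; 1712060210014/210555766875 665854970561/280741022500]. tr(M)=122291563801/4042670724, det(M)=5856400/1010667681
char-poly roots: 121/4 and 193600/1010667681
so κ_2 = √((121/4) / (193600/1010667681)) = 397.3875


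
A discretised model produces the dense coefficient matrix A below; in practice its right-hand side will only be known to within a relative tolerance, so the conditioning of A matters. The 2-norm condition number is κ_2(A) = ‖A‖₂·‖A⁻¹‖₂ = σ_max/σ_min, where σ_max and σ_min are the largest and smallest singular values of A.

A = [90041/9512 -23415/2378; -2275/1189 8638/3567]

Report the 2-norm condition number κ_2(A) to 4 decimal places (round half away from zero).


form AᵀA = [5020001/53824 -3949645/40368; -3949645/40368 3112921/30276] with trace 112945/576 and determinant 2401/144
λ_max, λ_min = (112945/576 ± √12734445409/331776)/2 = 196, 49/576
κ = σ_max/σ_min = 14/(7/24) = 48.0000

48.0000


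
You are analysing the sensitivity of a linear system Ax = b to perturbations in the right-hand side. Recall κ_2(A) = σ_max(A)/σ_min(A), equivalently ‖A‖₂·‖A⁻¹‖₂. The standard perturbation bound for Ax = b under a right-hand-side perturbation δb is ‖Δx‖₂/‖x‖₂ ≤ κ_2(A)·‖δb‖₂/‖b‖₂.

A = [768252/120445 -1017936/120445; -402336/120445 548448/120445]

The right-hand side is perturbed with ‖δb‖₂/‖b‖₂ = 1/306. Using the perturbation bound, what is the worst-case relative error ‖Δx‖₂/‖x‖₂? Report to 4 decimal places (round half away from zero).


AᵀA = [104094864/2007889 -138780864/2007889; -138780864/2007889 185050368/2007889]; tr = 289145232/2007889, det = 1327104/2007889
λ_max, λ_min = (289145232/2007889 ± √83594306478240000/4031618236321)/2 = 144, 9216/2007889
so κ_2 = √(144 / (9216/2007889)) = 177.1250
bound on ‖Δx‖/‖x‖: κ·ε = 177.1250·1/306 = 0.5788

0.5788


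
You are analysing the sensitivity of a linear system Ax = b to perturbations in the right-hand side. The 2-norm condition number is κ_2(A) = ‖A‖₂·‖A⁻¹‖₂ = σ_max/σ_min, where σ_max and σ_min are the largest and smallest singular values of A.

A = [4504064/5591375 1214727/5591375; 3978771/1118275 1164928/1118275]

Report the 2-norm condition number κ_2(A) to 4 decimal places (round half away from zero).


form AᵀA = [247502712241/18598140625 72186645888/18598140625; 72186645888/18598140625 21060079009/18598140625] with trace 429700466/29757025 and determinant 130321/29757025
λ_max, λ_min = (429700466/29757025 ± √184626978619597056/885480536850625)/2 = 361/25, 361/1190281
κ_2(A) = √(λ_max/λ_min) = √((361/25) / (361/1190281)) = 218.2000

218.2000


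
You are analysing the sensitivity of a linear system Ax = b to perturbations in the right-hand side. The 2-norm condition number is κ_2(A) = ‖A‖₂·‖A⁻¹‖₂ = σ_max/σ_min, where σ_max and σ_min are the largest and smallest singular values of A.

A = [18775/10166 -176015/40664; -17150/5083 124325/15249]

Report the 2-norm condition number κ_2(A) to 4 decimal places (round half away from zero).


form AᵀA = [5290625/357604 -152348875/4291248; -152348875/4291248 4387753225/51494976] with trace 30471025/304704 and determinant 15625/76176
char-poly roots: 100 and 625/304704
κ_2(A) = √(λ_max/λ_min) = √(100 / (625/304704)) = 220.8000

220.8000


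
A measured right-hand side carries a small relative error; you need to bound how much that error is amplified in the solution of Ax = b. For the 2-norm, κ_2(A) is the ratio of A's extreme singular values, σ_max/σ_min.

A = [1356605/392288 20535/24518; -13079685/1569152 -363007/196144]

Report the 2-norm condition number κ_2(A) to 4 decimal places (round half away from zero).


M = AᵀA = [1186533690625/14569455616 33369641955/1821181952; 33369641955/1821181952 939420121/227647744]. tr(M)=741616049/8667136, det(M)=46854025/138674176
char-poly roots: 1369/16 and 34225/8667136
σ_max=√(1369/16)=(37/4), σ_min=√(34225/8667136)=(185/2944) → κ = 147.2000

147.2000


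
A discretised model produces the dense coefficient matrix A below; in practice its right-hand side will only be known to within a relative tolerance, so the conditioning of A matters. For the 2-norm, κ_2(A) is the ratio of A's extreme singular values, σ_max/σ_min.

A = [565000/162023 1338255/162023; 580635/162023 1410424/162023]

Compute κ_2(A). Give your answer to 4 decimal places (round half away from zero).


form AᵀA = [780454225/31214569 1872836640/31214569; 1872836640/31214569 4494913561/31214569] with trace 5275367786/31214569 and determinant 17850625/31214569
char-poly roots: 169 and 105625/31214569
σ_max=√169=13, σ_min=√(105625/31214569)=(325/5587) → κ = 223.4800

223.4800


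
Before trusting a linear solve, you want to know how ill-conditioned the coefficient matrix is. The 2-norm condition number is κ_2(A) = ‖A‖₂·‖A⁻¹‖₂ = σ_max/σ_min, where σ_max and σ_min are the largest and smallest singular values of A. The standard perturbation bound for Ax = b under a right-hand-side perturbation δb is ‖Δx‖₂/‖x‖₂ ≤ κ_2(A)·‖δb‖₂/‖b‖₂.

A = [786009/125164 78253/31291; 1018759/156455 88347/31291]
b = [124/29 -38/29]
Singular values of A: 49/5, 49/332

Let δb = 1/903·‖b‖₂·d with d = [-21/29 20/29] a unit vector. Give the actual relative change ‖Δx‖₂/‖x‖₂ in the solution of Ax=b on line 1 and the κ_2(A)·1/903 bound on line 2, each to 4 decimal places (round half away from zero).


σ_max = 49/5, σ_min = 49/332
κ_2(A) = (49/5) / (49/332) = 66.4000
bound on ‖Δx‖/‖x‖: κ·ε = 66.4000·1/903 = 0.0735
solve Ax = b  →  x = [10.6122 -24.9388]
2-norm of b is 4.4721; of x, 27.1028
δb = ε·‖b‖·d = [-0.0036 0.0034]; solving A·Δx = δb gives ‖Δx‖ = 0.0336
realised ‖Δx‖/‖x‖ = 0.0012
realised/bound (from unrounded values) ≈ 0.0168

0.0012
0.0735


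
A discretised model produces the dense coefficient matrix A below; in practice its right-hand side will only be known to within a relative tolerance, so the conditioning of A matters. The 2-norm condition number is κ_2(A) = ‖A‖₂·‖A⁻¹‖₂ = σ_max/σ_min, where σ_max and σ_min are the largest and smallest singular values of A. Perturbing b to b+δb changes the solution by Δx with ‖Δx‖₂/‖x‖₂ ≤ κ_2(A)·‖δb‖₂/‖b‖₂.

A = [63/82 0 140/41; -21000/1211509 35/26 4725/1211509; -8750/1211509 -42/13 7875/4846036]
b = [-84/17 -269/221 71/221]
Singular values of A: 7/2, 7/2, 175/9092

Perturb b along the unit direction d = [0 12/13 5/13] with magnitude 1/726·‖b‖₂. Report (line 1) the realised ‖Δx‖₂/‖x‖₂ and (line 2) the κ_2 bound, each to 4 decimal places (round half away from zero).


0.0070
0.2505

largest singular value 7/2, smallest 175/9092
κ_2(A) = (7/2) / (175/9092) = 181.8400
perturbation bound = 181.8400·1/726 = 0.2505
solve Ax = b  →  x = [50.3772 -0.2185 -12.7819]
‖b‖₂ = 5.0990 and ‖x‖₂ = 51.9739
δb = ε·‖b‖·d = [0.0000 0.0065 0.0027]; solving A·Δx = δb gives ‖Δx‖ = 0.3649
dividing the unrounded norms, ‖Δx‖/‖x‖ = 0.0070
so the bound overstates the realised error by a factor of ≈ 35.6752 (computed from the unrounded values)


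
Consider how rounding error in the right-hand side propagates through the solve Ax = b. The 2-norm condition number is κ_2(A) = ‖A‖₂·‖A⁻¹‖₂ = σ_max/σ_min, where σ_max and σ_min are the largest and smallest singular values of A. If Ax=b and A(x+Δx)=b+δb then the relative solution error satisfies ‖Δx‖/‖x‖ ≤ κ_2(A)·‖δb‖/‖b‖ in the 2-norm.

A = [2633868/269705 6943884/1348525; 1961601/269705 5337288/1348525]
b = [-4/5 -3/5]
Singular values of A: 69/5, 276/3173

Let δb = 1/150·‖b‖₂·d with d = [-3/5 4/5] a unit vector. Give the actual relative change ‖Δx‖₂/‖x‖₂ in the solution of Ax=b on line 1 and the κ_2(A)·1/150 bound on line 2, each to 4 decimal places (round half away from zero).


from the listed singular values, σ₁ = 69/5, σ_n = 276/3173
κ_2(A) = (69/5) / (276/3173) = 158.6500
bound on ‖Δx‖/‖x‖: κ·ε = 158.6500·1/150 = 1.0577
solve Ax = b  →  x = [-0.0639 -0.0341]
‖b‖ = 1.0000, ‖x‖ = 0.0725
δb = ε·‖b‖·d = [-0.0040 0.0053]; solving A·Δx = δb gives ‖Δx‖ = 0.0766
realised ‖Δx‖/‖x‖ = 1.0577
so the bound is sharp here: realised error equals the bound

1.0577
1.0577


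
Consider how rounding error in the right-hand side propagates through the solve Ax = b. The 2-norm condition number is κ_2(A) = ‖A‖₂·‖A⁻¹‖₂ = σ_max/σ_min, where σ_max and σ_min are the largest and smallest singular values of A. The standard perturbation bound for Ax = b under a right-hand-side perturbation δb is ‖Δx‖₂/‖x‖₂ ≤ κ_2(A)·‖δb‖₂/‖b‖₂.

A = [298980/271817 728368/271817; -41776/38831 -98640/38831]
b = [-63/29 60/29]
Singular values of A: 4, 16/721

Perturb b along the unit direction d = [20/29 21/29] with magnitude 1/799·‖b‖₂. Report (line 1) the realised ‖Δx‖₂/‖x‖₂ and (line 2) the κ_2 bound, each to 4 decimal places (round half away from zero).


σ_max = 4, σ_min = 16/721
κ_2(A) = 4 / (16/721) = 180.2500
bound on ‖Δx‖/‖x‖: κ·ε = 180.2500·1/799 = 0.2256
solve Ax = b  →  x = [-0.2885 -0.6923]
‖b‖₂ = 3.0000 and ‖x‖₂ = 0.7500
re-solving with b+δb shifts x by Δx of norm 0.1692
relative error = 0.2256
realised/bound = 1 exactly: the bound is attained for this b and d

0.2256
0.2256


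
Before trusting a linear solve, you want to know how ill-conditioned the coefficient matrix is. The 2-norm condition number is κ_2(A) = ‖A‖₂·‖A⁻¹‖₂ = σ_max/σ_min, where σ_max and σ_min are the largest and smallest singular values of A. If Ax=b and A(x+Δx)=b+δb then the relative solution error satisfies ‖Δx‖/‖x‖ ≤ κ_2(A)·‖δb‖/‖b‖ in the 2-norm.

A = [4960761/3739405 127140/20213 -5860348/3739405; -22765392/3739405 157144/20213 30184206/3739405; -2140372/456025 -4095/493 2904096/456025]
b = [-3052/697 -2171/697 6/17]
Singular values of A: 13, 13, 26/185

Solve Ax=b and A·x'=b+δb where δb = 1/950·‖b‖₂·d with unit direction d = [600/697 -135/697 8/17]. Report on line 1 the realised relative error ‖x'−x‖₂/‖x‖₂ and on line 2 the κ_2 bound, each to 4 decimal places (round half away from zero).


0.0019
0.0974

σ_max = 13, σ_min = 26/185
condition number: 13 ÷ (26/185) = 92.5000
perturbation bound = 92.5000·1/950 = 0.0974
solve Ax = b  →  x = [-17.0069 -0.3236 -12.9011]
‖b‖₂ = 5.3852 and ‖x‖₂ = 21.3489
re-solving with b+δb shifts x by Δx of norm 0.0403
relative error = 0.0019
so the bound overstates the realised error by a factor of ≈ 51.5371 (computed from the unrounded values)


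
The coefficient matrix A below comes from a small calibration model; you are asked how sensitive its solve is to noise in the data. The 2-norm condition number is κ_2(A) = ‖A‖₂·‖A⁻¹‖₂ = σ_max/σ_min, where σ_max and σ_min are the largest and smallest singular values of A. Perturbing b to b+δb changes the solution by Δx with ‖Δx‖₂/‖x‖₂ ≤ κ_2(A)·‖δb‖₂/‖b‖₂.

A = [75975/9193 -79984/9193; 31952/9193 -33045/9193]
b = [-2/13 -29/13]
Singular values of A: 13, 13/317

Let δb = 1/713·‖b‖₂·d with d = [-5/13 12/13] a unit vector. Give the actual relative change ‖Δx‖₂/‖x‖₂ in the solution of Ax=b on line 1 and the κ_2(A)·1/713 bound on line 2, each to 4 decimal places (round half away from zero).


0.0016
0.4446

largest singular value 13, smallest 13/317
κ = σ_max/σ_min = 13/(13/317) = 317.0000
bound on ‖Δx‖/‖x‖: κ·ε = 317.0000·1/713 = 0.4446
solve Ax = b  →  x = [-35.3687 -33.5782]
‖b‖ = 2.2361, ‖x‖ = 48.7693
Δx = A⁻¹·δb where δb = 1/713·2.2361·d; ‖Δx‖ = 0.0765
realised ‖Δx‖/‖x‖ = 0.0016
tightness: 0.0016 against a bound of 0.4446 (unrounded ratio ≈ 0.0035)


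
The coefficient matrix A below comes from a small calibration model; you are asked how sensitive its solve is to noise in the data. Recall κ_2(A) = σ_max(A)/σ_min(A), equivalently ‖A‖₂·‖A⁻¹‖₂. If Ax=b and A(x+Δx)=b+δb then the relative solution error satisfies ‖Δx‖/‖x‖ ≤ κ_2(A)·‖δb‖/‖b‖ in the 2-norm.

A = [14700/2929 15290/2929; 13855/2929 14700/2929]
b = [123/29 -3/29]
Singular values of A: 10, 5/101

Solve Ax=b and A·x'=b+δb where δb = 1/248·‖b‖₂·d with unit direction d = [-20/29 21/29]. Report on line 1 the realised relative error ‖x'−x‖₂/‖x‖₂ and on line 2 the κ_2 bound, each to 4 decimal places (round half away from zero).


0.0057
0.8145

largest singular value 10, smallest 5/101
condition number: 10 ÷ (5/101) = 202.0000
worst-case relative error ≤ 202.0000 × 1/248 = 0.8145
solve Ax = b  →  x = [44.0897 -41.5759]
‖b‖₂ = 4.2426 and ‖x‖₂ = 60.6007
δb = ε·‖b‖·d = [-0.0118 0.0124]; solving A·Δx = δb gives ‖Δx‖ = 0.3456
relative error = 0.0057
so the bound overstates the realised error by a factor of ≈ 142.8373 (computed from the unrounded values)


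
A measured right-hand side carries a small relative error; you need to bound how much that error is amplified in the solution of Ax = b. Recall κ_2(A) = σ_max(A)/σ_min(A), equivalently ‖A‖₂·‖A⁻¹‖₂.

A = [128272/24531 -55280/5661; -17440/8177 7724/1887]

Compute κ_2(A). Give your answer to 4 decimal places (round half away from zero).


form AᵀA = [6679808/209457 -37571200/628371; -37571200/628371 211342352/1885113] with trace 15968272/110889 and determinant 4096/12321
solving λ² − 15968272/110889·λ + 4096/12321 = 0 gives λ = 144, 256/110889
σ_max=√144=12, σ_min=√(256/110889)=(16/333) → κ = 249.7500

249.7500


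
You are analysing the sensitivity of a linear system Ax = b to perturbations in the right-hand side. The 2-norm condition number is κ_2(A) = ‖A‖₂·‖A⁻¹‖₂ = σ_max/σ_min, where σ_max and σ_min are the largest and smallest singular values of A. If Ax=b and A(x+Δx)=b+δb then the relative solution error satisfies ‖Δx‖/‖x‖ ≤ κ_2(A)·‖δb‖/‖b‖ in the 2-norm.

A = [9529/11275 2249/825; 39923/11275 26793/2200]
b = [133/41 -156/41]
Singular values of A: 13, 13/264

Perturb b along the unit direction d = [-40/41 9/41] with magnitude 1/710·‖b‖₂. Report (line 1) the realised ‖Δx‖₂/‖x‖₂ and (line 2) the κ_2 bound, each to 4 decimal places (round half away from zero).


largest singular value 13, smallest 13/264
κ_2(A) = 13 / (13/264) = 264.0000
κ_2(A)·‖δb‖/‖b‖ = 0.3718
solve Ax = b  →  x = [77.9169 -22.9662]
2-norm of b is 5.0000; of x, 81.2311
Δx = A⁻¹·δb where δb = 1/710·5.0000·d; ‖Δx‖ = 0.1430
dividing the unrounded norms, ‖Δx‖/‖x‖ = 0.0018
realised/bound (from unrounded values) ≈ 0.0047

0.0018
0.3718


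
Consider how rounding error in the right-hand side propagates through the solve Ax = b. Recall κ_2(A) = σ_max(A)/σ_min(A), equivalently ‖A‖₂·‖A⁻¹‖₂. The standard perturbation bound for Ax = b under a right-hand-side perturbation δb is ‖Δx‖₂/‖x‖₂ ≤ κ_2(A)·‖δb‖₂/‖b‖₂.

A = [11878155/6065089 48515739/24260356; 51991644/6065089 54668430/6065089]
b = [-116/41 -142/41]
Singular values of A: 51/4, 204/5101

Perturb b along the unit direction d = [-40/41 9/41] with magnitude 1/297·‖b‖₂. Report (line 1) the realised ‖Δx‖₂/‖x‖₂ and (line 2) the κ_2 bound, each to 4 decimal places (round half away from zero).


0.0075
1.0734

from the listed singular values, σ₁ = 51/4, σ_n = 204/5101
κ = σ_max/σ_min = (51/4)/(204/5101) = 318.8125
κ_2(A)·‖δb‖/‖b‖ = 1.0734
solve Ax = b  →  x = [-36.4304 34.2623]
2-norm of b is 4.4721; of x, 50.0108
δb = ε·‖b‖·d = [-0.0147 0.0033]; solving A·Δx = δb gives ‖Δx‖ = 0.3765
dividing the unrounded norms, ‖Δx‖/‖x‖ = 0.0075
realised/bound (from unrounded values) ≈ 0.0070


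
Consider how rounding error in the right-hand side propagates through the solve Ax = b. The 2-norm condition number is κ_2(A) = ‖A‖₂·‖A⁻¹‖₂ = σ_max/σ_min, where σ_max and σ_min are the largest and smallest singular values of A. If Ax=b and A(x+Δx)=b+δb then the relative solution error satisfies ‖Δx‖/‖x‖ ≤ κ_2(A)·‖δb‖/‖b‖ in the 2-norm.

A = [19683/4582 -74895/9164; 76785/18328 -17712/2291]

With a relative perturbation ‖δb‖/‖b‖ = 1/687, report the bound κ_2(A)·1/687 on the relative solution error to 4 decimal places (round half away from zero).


0.2300

form AᵀA = [14381289/399424 -3370005/49928; -3370005/49928 12638169/99856] with trace 64933965/399424 and determinant 6765201/6390784
eigenvalues of AᵀA: λ = (tr ± √(tr²−4·det))/2 = 2601/16, 2601/399424
σ_max=√(2601/16)=(51/4), σ_min=√(2601/399424)=(51/632) → κ = 158.0000
worst-case relative error ≤ 158.0000 × 1/687 = 0.2300


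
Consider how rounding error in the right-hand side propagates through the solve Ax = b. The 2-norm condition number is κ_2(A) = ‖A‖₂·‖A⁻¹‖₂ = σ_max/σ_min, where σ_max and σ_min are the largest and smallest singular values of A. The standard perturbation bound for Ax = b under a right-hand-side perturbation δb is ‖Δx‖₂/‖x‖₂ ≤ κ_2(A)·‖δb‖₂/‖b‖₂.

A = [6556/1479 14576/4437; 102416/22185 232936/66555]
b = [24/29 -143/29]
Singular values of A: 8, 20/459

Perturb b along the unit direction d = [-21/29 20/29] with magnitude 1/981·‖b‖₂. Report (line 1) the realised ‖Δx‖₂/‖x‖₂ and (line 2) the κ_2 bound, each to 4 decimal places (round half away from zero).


0.0013
0.1872

σ_max = 8, σ_min = 20/459
κ_2(A) = 8 / (20/459) = 183.6000
κ_2(A)·‖δb‖/‖b‖ = 0.1872
solve Ax = b  →  x = [54.7800 -73.6650]
‖b‖ = 5.0000, ‖x‖ = 91.8008
with δb = [-0.0037 0.0035], A·Δx = δb → ‖Δx‖ = 0.1170
relative error = 0.0013
realised/bound (from unrounded values) ≈ 0.0068
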